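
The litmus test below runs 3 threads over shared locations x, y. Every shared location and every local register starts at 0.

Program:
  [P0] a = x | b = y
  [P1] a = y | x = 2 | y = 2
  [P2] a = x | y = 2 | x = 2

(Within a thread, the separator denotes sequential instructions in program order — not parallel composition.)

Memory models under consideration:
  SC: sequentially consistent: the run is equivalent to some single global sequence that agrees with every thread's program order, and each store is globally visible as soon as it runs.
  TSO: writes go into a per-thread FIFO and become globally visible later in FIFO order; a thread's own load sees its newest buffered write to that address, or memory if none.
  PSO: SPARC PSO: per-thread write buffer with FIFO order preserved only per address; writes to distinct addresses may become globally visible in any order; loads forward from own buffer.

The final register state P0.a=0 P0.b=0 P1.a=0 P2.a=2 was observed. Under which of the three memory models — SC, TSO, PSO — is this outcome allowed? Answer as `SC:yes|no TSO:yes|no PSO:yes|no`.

SC:yes TSO:yes PSO:yes

outcome vector order: (P0.a,P0.b,P1.a,P2.a)
SC: 11 outcomes — {(0,0,0,0) (0,0,0,2) (0,0,2,0) (0,2,0,0) (0,2,0,2) (0,2,2,0) (2,0,0,0) (2,0,0,2) (2,2,0,0) (2,2,0,2) (2,2,2,0)}
TSO: 11 outcomes — {(0,0,0,0) (0,0,0,2) (0,0,2,0) (0,2,0,0) (0,2,0,2) (0,2,2,0) (2,0,0,0) (2,0,0,2) (2,2,0,0) (2,2,0,2) (2,2,2,0)}
PSO: 12 outcomes — {(0,0,0,0) (0,0,0,2) (0,0,2,0) (0,2,0,0) (0,2,0,2) (0,2,2,0) (2,0,0,0) (2,0,0,2) (2,0,2,0) (2,2,0,0) (2,2,0,2) (2,2,2,0)}
target (0,0,0,2) ∈ {SC,TSO,PSO}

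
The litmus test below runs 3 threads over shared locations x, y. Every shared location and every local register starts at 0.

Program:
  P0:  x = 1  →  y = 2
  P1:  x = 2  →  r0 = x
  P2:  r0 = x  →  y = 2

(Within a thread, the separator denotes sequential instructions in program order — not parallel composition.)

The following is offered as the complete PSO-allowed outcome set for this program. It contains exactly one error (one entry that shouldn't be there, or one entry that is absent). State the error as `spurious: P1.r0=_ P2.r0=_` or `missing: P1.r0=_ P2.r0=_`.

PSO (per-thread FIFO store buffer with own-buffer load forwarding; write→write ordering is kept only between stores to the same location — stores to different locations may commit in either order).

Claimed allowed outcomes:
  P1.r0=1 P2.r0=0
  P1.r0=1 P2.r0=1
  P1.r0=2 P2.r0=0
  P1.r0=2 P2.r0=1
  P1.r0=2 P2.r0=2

outcome vector order: (P1.r0,P2.r0)
[PSO] allowed = {<1 0>, <1 1>, <1 2>, <2 0>, <2 1>, <2 2>}
PSO∖claimed = {<1 2>}

missing: P1.r0=1 P2.r0=2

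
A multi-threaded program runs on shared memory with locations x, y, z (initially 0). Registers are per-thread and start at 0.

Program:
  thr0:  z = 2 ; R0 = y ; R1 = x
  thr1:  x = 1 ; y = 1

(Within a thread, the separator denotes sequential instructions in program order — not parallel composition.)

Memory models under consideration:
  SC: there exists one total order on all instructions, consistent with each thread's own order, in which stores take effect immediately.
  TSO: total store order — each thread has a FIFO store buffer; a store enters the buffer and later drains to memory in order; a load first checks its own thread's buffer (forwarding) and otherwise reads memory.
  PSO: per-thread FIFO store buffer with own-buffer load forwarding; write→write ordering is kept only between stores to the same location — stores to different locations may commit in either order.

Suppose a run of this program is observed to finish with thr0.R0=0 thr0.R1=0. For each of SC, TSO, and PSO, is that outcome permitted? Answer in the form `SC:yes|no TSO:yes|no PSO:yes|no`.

outcome vector order: (thr0.R0,thr0.R1)
[SC] allowed = {(0,0) (0,1) (1,1)}
[TSO] allowed = {(0,0) (0,1) (1,1)}
[PSO] allowed = {(0,0) (0,1) (1,0) (1,1)}
target (0,0) ∈ {SC,TSO,PSO}

SC:yes TSO:yes PSO:yes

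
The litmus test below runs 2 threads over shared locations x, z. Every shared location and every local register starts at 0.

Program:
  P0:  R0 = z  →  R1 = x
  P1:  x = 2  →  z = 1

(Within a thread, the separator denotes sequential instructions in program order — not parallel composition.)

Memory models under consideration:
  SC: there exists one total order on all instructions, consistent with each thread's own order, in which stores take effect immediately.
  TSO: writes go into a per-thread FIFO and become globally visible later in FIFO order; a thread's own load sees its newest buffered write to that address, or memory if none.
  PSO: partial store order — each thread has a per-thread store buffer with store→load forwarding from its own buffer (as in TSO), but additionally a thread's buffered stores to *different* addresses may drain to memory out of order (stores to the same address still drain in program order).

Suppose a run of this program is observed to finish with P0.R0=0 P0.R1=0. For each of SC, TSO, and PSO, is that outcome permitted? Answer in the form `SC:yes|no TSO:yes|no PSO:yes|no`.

outcome vector order: (P0.R0,P0.R1)
under SC → (0,0), (0,2), (1,2)
under TSO → (0,0), (0,2), (1,2)
under PSO → (0,0), (0,2), (1,0), (1,2)
target (0,0) ∈ {SC,TSO,PSO}

SC:yes TSO:yes PSO:yes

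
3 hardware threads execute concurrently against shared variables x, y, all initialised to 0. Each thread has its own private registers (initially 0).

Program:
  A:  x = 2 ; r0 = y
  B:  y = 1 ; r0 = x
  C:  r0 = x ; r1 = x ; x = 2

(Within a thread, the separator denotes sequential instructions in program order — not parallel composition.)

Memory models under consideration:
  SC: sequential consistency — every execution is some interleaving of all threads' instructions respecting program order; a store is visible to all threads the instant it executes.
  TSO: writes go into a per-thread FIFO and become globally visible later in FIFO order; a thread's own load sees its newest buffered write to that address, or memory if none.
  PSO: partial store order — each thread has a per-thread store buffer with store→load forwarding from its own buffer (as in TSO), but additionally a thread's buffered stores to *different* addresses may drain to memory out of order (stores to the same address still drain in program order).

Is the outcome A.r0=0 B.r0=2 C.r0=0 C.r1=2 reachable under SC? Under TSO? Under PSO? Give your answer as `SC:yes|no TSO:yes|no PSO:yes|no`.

outcome vector order: (A.r0,B.r0,C.r0,C.r1)
[SC] allowed = {(0,2,0,0), (0,2,0,2), (0,2,2,2), (1,0,0,0), (1,0,0,2), (1,0,2,2), (1,2,0,0), (1,2,0,2), (1,2,2,2)}
[TSO] allowed = {(0,0,0,0), (0,0,0,2), (0,0,2,2), (0,2,0,0), (0,2,0,2), (0,2,2,2), (1,0,0,0), (1,0,0,2), (1,0,2,2), (1,2,0,0), (1,2,0,2), (1,2,2,2)}
[PSO] allowed = {(0,0,0,0), (0,0,0,2), (0,0,2,2), (0,2,0,0), (0,2,0,2), (0,2,2,2), (1,0,0,0), (1,0,0,2), (1,0,2,2), (1,2,0,0), (1,2,0,2), (1,2,2,2)}
target (0,2,0,2) ∈ {SC,TSO,PSO}

SC:yes TSO:yes PSO:yes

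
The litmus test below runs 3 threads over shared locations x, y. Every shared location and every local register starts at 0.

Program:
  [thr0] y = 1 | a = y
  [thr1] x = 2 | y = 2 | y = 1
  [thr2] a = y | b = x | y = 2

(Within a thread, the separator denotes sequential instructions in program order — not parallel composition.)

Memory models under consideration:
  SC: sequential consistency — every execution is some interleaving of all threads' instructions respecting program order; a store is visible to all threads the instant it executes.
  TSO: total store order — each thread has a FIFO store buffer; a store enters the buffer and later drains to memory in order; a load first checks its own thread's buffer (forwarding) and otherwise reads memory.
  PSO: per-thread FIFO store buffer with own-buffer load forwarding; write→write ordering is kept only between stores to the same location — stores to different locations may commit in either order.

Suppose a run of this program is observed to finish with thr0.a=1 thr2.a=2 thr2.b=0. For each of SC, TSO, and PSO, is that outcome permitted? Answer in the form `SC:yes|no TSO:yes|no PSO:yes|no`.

SC:no TSO:no PSO:yes

outcome vector order: (thr0.a,thr2.a,thr2.b)
[SC] allowed = {1/0/0, 1/0/2, 1/1/0, 1/1/2, 1/2/2, 2/0/0, 2/0/2, 2/1/0, 2/1/2, 2/2/2}
[TSO] allowed = {1/0/0, 1/0/2, 1/1/0, 1/1/2, 1/2/2, 2/0/0, 2/0/2, 2/1/0, 2/1/2, 2/2/2}
[PSO] allowed = {1/0/0, 1/0/2, 1/1/0, 1/1/2, 1/2/0, 1/2/2, 2/0/0, 2/0/2, 2/1/0, 2/1/2, 2/2/0, 2/2/2}
target 1/2/0 ∈ {PSO}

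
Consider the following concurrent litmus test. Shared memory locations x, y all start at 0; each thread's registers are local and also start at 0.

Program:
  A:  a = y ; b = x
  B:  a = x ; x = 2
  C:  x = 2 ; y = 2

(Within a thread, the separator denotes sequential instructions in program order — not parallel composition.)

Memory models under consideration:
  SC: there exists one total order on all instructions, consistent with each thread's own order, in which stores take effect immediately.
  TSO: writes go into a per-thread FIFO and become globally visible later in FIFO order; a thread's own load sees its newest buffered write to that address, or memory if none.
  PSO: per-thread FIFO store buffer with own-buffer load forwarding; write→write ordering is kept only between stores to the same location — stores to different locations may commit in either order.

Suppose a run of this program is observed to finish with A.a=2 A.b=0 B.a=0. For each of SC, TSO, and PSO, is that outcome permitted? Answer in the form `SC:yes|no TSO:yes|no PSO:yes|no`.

SC:no TSO:no PSO:yes

outcome vector order: (A.a,A.b,B.a)
[SC] allowed = {<0 0 0> <0 0 2> <0 2 0> <0 2 2> <2 2 0> <2 2 2>}
[TSO] allowed = {<0 0 0> <0 0 2> <0 2 0> <0 2 2> <2 2 0> <2 2 2>}
[PSO] allowed = {<0 0 0> <0 0 2> <0 2 0> <0 2 2> <2 0 0> <2 0 2> <2 2 0> <2 2 2>}
target <2 0 0> ∈ {PSO}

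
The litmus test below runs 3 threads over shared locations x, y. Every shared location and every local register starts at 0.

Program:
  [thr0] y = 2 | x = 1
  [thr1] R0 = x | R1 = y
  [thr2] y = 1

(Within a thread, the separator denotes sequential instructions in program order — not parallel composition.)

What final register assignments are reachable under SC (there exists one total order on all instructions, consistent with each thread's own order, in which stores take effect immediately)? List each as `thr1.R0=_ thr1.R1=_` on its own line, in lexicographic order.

thr1.R0=0 thr1.R1=0
thr1.R0=0 thr1.R1=1
thr1.R0=0 thr1.R1=2
thr1.R0=1 thr1.R1=1
thr1.R0=1 thr1.R1=2

outcome vector order: (thr1.R0,thr1.R1)
|SC outcomes| = 5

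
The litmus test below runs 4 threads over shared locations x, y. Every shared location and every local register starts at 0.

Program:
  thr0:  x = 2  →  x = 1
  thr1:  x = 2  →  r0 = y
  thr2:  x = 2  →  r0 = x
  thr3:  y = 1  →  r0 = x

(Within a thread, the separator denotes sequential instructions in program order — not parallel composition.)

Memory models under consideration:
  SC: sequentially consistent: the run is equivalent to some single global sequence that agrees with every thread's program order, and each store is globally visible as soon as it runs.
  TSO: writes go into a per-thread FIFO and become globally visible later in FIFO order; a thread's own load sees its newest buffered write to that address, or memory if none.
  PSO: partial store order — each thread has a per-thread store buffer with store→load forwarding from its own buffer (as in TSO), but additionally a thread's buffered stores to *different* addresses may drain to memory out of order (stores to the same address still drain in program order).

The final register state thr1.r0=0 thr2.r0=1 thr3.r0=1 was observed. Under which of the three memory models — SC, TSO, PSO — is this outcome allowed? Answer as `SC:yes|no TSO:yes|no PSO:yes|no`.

SC:yes TSO:yes PSO:yes

outcome vector order: (thr1.r0,thr2.r0,thr3.r0)
SC (10): (0,1,1) (0,1,2) (0,2,1) (0,2,2) (1,1,0) (1,1,1) (1,1,2) (1,2,0) (1,2,1) (1,2,2)
TSO (12): (0,1,0) (0,1,1) (0,1,2) (0,2,0) (0,2,1) (0,2,2) (1,1,0) (1,1,1) (1,1,2) (1,2,0) (1,2,1) (1,2,2)
PSO (12): (0,1,0) (0,1,1) (0,1,2) (0,2,0) (0,2,1) (0,2,2) (1,1,0) (1,1,1) (1,1,2) (1,2,0) (1,2,1) (1,2,2)
target (0,1,1) ∈ {SC,TSO,PSO}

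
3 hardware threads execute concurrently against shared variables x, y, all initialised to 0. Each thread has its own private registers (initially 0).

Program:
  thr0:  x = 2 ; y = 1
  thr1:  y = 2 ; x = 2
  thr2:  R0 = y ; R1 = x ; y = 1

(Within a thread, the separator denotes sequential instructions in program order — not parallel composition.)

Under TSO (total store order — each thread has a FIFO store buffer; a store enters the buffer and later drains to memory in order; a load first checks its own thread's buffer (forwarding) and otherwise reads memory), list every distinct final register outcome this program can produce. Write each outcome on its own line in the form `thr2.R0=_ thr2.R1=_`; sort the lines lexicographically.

thr2.R0=0 thr2.R1=0
thr2.R0=0 thr2.R1=2
thr2.R0=1 thr2.R1=2
thr2.R0=2 thr2.R1=0
thr2.R0=2 thr2.R1=2

outcome vector order: (thr2.R0,thr2.R1)
|TSO outcomes| = 5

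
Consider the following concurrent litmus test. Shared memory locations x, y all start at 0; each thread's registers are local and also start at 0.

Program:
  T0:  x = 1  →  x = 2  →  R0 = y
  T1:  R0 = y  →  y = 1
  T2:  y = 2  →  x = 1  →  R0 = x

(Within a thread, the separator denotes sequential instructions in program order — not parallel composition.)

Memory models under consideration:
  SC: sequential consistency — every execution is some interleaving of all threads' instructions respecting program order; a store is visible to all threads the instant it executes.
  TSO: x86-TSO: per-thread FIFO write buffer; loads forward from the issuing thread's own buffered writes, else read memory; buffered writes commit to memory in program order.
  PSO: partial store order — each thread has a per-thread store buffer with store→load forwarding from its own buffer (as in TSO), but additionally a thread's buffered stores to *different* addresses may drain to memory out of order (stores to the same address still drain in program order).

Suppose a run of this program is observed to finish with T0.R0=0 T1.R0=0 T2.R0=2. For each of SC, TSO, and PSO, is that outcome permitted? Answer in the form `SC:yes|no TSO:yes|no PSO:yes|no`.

outcome vector order: (T0.R0,T1.R0,T2.R0)
under SC → <0 0 1> <0 2 1> <1 0 1> <1 0 2> <1 2 1> <1 2 2> <2 0 1> <2 0 2> <2 2 1> <2 2 2>
under TSO → <0 0 1> <0 0 2> <0 2 1> <0 2 2> <1 0 1> <1 0 2> <1 2 1> <1 2 2> <2 0 1> <2 0 2> <2 2 1> <2 2 2>
under PSO → <0 0 1> <0 0 2> <0 2 1> <0 2 2> <1 0 1> <1 0 2> <1 2 1> <1 2 2> <2 0 1> <2 0 2> <2 2 1> <2 2 2>
target <0 0 2> ∈ {TSO,PSO}

SC:no TSO:yes PSO:yes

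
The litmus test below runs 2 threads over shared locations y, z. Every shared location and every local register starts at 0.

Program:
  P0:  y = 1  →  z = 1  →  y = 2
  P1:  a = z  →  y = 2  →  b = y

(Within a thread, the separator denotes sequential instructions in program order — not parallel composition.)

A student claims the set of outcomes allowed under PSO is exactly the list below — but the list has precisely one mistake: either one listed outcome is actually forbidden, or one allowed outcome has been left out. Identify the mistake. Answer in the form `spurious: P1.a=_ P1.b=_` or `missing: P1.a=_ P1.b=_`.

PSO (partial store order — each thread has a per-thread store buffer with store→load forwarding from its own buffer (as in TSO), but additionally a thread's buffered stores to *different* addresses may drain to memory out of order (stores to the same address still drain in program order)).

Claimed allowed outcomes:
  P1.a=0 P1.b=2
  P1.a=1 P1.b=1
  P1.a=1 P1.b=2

outcome vector order: (P1.a,P1.b)
PSO: 4 outcomes — {0/1; 0/2; 1/1; 1/2}
PSO∖claimed = {0/1}

missing: P1.a=0 P1.b=1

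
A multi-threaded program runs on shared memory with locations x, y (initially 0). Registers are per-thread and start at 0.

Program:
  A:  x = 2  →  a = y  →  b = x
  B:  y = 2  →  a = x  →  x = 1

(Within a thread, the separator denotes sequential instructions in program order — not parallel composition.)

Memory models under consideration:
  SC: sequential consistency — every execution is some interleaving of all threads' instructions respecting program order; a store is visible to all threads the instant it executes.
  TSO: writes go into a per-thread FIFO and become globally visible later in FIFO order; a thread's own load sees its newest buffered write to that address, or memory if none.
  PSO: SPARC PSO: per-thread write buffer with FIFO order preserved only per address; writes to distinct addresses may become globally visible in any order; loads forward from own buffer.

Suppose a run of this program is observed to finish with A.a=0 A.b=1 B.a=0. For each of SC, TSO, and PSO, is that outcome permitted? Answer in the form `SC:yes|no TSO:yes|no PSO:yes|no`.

SC:no TSO:yes PSO:yes

outcome vector order: (A.a,A.b,B.a)
SC (6): 0/1/2; 0/2/2; 2/1/0; 2/1/2; 2/2/0; 2/2/2
TSO (8): 0/1/0; 0/1/2; 0/2/0; 0/2/2; 2/1/0; 2/1/2; 2/2/0; 2/2/2
PSO (8): 0/1/0; 0/1/2; 0/2/0; 0/2/2; 2/1/0; 2/1/2; 2/2/0; 2/2/2
target 0/1/0 ∈ {TSO,PSO}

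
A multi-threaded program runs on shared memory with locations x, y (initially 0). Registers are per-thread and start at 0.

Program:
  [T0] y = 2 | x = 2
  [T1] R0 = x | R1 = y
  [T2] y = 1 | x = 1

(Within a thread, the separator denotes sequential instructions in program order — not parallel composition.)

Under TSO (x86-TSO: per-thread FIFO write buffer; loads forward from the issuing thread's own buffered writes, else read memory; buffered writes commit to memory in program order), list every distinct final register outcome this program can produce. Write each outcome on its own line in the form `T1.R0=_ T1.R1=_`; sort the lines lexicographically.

outcome vector order: (T1.R0,T1.R1)
|TSO outcomes| = 7

T1.R0=0 T1.R1=0
T1.R0=0 T1.R1=1
T1.R0=0 T1.R1=2
T1.R0=1 T1.R1=1
T1.R0=1 T1.R1=2
T1.R0=2 T1.R1=1
T1.R0=2 T1.R1=2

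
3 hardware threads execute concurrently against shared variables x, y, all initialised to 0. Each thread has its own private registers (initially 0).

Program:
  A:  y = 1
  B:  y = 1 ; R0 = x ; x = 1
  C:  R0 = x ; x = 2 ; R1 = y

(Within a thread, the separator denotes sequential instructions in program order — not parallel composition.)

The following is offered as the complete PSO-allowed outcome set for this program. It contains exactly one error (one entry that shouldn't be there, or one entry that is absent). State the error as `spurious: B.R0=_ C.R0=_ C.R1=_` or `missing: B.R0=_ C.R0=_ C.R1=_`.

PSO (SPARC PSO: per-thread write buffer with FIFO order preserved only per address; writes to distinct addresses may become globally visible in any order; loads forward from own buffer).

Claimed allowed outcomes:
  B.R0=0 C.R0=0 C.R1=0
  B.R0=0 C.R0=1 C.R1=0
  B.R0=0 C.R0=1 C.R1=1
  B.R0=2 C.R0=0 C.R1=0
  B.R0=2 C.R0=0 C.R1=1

outcome vector order: (B.R0,C.R0,C.R1)
[PSO] allowed = {000, 001, 010, 011, 200, 201}
PSO∖claimed = {001}

missing: B.R0=0 C.R0=0 C.R1=1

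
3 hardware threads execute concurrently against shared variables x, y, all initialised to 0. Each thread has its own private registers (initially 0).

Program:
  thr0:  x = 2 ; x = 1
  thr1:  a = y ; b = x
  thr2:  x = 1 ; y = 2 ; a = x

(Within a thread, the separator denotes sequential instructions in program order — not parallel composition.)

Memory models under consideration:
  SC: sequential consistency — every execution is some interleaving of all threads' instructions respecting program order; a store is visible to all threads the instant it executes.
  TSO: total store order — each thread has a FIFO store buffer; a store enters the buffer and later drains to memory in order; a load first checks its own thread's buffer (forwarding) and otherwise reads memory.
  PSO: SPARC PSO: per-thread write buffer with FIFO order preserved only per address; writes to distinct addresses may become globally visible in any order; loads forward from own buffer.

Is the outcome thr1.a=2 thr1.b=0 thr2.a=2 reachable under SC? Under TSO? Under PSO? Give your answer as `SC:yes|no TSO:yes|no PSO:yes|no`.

SC:no TSO:no PSO:yes

outcome vector order: (thr1.a,thr1.b,thr2.a)
SC (10): <0 0 1> <0 0 2> <0 1 1> <0 1 2> <0 2 1> <0 2 2> <2 1 1> <2 1 2> <2 2 1> <2 2 2>
TSO (10): <0 0 1> <0 0 2> <0 1 1> <0 1 2> <0 2 1> <0 2 2> <2 1 1> <2 1 2> <2 2 1> <2 2 2>
PSO (12): <0 0 1> <0 0 2> <0 1 1> <0 1 2> <0 2 1> <0 2 2> <2 0 1> <2 0 2> <2 1 1> <2 1 2> <2 2 1> <2 2 2>
target <2 0 2> ∈ {PSO}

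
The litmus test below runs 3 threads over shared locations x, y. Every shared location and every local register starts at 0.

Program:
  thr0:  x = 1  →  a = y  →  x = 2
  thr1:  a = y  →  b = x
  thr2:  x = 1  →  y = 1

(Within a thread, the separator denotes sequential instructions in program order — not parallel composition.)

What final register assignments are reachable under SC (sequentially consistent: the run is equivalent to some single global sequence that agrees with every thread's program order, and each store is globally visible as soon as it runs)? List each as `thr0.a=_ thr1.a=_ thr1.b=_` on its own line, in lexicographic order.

thr0.a=0 thr1.a=0 thr1.b=0
thr0.a=0 thr1.a=0 thr1.b=1
thr0.a=0 thr1.a=0 thr1.b=2
thr0.a=0 thr1.a=1 thr1.b=1
thr0.a=0 thr1.a=1 thr1.b=2
thr0.a=1 thr1.a=0 thr1.b=0
thr0.a=1 thr1.a=0 thr1.b=1
thr0.a=1 thr1.a=0 thr1.b=2
thr0.a=1 thr1.a=1 thr1.b=1
thr0.a=1 thr1.a=1 thr1.b=2

outcome vector order: (thr0.a,thr1.a,thr1.b)
|SC outcomes| = 10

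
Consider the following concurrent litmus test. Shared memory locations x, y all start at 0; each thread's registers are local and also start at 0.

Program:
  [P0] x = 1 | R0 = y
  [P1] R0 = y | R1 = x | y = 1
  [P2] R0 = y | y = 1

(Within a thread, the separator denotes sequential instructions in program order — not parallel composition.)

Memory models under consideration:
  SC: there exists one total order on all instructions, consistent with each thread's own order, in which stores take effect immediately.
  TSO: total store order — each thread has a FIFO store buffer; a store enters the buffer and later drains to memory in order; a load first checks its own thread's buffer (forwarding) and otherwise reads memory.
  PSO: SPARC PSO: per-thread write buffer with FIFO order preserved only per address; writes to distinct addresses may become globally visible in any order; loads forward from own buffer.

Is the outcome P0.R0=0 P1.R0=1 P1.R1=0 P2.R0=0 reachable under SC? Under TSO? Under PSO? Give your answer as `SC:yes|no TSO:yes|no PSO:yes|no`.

SC:no TSO:yes PSO:yes

outcome vector order: (P0.R0,P1.R0,P1.R1,P2.R0)
SC: 11 outcomes — {<0 0 0 0>; <0 0 0 1>; <0 0 1 0>; <0 0 1 1>; <0 1 1 0>; <1 0 0 0>; <1 0 0 1>; <1 0 1 0>; <1 0 1 1>; <1 1 0 0>; <1 1 1 0>}
TSO: 12 outcomes — {<0 0 0 0>; <0 0 0 1>; <0 0 1 0>; <0 0 1 1>; <0 1 0 0>; <0 1 1 0>; <1 0 0 0>; <1 0 0 1>; <1 0 1 0>; <1 0 1 1>; <1 1 0 0>; <1 1 1 0>}
PSO: 12 outcomes — {<0 0 0 0>; <0 0 0 1>; <0 0 1 0>; <0 0 1 1>; <0 1 0 0>; <0 1 1 0>; <1 0 0 0>; <1 0 0 1>; <1 0 1 0>; <1 0 1 1>; <1 1 0 0>; <1 1 1 0>}
target <0 1 0 0> ∈ {TSO,PSO}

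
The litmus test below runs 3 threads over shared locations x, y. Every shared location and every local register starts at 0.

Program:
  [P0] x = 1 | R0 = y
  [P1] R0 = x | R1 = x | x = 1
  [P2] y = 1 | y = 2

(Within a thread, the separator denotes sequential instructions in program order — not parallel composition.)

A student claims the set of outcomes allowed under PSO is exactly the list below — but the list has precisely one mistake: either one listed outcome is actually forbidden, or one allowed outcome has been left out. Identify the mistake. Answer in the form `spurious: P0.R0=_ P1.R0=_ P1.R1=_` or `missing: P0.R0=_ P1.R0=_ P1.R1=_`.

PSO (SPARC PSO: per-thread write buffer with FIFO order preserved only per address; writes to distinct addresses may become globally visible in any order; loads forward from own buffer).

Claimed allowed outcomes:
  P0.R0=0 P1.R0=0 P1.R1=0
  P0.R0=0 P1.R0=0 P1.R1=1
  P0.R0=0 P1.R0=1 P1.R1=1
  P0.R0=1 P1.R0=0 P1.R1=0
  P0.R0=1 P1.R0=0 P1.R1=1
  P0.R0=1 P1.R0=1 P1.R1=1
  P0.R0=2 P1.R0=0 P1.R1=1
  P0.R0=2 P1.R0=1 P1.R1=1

missing: P0.R0=2 P1.R0=0 P1.R1=0

outcome vector order: (P0.R0,P1.R0,P1.R1)
[PSO] allowed = {(0,0,0), (0,0,1), (0,1,1), (1,0,0), (1,0,1), (1,1,1), (2,0,0), (2,0,1), (2,1,1)}
PSO∖claimed = {(2,0,0)}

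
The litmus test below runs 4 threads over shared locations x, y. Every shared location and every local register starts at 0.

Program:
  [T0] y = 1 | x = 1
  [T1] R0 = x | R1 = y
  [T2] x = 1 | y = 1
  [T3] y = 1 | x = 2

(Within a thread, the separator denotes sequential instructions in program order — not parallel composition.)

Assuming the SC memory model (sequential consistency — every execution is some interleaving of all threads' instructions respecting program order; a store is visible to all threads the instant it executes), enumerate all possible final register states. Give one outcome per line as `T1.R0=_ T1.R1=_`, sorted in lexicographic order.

outcome vector order: (T1.R0,T1.R1)
|SC outcomes| = 5

T1.R0=0 T1.R1=0
T1.R0=0 T1.R1=1
T1.R0=1 T1.R1=0
T1.R0=1 T1.R1=1
T1.R0=2 T1.R1=1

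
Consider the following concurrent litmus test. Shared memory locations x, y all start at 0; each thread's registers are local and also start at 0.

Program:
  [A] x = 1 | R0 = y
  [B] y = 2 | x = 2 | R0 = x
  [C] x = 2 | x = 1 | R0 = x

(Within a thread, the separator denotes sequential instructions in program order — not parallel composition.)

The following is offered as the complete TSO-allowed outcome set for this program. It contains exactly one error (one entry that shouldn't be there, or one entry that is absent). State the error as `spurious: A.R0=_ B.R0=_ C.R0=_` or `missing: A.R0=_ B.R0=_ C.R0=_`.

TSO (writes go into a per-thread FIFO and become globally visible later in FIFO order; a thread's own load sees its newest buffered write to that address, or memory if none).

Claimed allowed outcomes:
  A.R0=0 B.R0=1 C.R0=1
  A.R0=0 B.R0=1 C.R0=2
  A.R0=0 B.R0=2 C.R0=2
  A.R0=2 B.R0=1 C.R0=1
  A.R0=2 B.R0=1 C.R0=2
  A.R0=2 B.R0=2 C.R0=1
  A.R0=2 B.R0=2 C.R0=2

missing: A.R0=0 B.R0=2 C.R0=1

outcome vector order: (A.R0,B.R0,C.R0)
[TSO] allowed = {0/1/1; 0/1/2; 0/2/1; 0/2/2; 2/1/1; 2/1/2; 2/2/1; 2/2/2}
TSO∖claimed = {0/2/1}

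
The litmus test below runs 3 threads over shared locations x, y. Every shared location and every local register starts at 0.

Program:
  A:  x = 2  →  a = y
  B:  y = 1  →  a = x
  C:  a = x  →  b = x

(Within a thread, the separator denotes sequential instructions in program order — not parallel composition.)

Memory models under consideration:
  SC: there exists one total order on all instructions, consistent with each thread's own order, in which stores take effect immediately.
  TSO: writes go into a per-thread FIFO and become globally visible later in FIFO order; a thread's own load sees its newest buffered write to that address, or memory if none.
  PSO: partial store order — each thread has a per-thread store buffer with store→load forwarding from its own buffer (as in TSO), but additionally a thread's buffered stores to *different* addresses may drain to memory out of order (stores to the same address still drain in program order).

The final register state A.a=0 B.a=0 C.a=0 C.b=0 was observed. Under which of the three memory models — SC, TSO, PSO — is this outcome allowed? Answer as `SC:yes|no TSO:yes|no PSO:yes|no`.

outcome vector order: (A.a,B.a,C.a,C.b)
under SC → (0,2,0,0) (0,2,0,2) (0,2,2,2) (1,0,0,0) (1,0,0,2) (1,0,2,2) (1,2,0,0) (1,2,0,2) (1,2,2,2)
under TSO → (0,0,0,0) (0,0,0,2) (0,0,2,2) (0,2,0,0) (0,2,0,2) (0,2,2,2) (1,0,0,0) (1,0,0,2) (1,0,2,2) (1,2,0,0) (1,2,0,2) (1,2,2,2)
under PSO → (0,0,0,0) (0,0,0,2) (0,0,2,2) (0,2,0,0) (0,2,0,2) (0,2,2,2) (1,0,0,0) (1,0,0,2) (1,0,2,2) (1,2,0,0) (1,2,0,2) (1,2,2,2)
target (0,0,0,0) ∈ {TSO,PSO}

SC:no TSO:yes PSO:yes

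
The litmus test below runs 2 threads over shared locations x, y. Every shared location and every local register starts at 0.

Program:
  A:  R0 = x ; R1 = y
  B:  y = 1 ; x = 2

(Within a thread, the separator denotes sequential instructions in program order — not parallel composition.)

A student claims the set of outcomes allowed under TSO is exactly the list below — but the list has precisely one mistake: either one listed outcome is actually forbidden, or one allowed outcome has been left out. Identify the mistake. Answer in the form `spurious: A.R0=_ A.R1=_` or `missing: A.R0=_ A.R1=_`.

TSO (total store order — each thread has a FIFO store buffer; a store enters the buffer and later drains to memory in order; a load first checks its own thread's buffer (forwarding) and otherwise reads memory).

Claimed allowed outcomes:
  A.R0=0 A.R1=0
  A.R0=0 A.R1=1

outcome vector order: (A.R0,A.R1)
[TSO] allowed = {<0 0>; <0 1>; <2 1>}
TSO∖claimed = {<2 1>}

missing: A.R0=2 A.R1=1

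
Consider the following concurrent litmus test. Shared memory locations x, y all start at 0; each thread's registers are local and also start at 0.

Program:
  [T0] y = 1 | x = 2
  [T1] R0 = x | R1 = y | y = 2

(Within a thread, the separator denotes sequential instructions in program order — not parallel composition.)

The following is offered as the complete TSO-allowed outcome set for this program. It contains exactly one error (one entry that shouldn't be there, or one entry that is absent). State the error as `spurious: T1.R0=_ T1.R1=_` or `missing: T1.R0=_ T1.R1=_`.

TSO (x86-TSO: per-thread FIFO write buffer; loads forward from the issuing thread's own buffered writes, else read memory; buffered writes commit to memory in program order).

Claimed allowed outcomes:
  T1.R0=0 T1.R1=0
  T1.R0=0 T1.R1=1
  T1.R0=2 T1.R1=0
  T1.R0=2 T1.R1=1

spurious: T1.R0=2 T1.R1=0

outcome vector order: (T1.R0,T1.R1)
[TSO] allowed = {(0,0), (0,1), (2,1)}
claimed∖TSO = {(2,0)}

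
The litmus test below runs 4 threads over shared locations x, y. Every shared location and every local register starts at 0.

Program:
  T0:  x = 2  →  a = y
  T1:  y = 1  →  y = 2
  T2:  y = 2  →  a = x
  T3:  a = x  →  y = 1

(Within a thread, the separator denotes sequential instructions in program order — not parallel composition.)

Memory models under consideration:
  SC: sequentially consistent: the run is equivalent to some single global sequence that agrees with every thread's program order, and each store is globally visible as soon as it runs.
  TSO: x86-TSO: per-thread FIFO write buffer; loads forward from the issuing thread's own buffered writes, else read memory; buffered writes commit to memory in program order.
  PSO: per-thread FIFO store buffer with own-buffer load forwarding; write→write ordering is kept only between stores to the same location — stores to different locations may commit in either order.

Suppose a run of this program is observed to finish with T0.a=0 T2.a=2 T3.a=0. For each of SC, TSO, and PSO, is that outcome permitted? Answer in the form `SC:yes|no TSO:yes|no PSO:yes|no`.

outcome vector order: (T0.a,T2.a,T3.a)
SC (10): 0/2/0, 0/2/2, 1/0/0, 1/0/2, 1/2/0, 1/2/2, 2/0/0, 2/0/2, 2/2/0, 2/2/2
TSO (12): 0/0/0, 0/0/2, 0/2/0, 0/2/2, 1/0/0, 1/0/2, 1/2/0, 1/2/2, 2/0/0, 2/0/2, 2/2/0, 2/2/2
PSO (12): 0/0/0, 0/0/2, 0/2/0, 0/2/2, 1/0/0, 1/0/2, 1/2/0, 1/2/2, 2/0/0, 2/0/2, 2/2/0, 2/2/2
target 0/2/0 ∈ {SC,TSO,PSO}

SC:yes TSO:yes PSO:yes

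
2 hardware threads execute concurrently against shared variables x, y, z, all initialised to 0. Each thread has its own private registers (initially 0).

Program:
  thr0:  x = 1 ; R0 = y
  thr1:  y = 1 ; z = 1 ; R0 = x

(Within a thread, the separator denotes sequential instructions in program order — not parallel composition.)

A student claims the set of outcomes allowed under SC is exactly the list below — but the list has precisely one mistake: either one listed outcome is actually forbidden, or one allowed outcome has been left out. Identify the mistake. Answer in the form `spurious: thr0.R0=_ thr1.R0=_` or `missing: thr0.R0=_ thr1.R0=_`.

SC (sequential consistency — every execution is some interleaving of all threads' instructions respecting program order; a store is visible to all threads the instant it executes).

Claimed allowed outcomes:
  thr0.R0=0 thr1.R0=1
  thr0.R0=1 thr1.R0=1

missing: thr0.R0=1 thr1.R0=0

outcome vector order: (thr0.R0,thr1.R0)
SC: 3 outcomes — {01; 10; 11}
SC∖claimed = {10}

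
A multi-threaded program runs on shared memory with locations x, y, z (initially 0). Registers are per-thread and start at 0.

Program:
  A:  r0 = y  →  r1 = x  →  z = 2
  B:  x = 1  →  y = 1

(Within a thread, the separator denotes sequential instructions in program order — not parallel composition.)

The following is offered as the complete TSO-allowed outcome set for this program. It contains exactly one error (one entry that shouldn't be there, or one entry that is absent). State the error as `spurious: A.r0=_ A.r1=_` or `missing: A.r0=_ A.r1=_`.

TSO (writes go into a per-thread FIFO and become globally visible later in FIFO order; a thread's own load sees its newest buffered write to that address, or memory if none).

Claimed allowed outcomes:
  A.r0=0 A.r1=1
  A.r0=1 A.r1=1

outcome vector order: (A.r0,A.r1)
[TSO] allowed = {0/0; 0/1; 1/1}
TSO∖claimed = {0/0}

missing: A.r0=0 A.r1=0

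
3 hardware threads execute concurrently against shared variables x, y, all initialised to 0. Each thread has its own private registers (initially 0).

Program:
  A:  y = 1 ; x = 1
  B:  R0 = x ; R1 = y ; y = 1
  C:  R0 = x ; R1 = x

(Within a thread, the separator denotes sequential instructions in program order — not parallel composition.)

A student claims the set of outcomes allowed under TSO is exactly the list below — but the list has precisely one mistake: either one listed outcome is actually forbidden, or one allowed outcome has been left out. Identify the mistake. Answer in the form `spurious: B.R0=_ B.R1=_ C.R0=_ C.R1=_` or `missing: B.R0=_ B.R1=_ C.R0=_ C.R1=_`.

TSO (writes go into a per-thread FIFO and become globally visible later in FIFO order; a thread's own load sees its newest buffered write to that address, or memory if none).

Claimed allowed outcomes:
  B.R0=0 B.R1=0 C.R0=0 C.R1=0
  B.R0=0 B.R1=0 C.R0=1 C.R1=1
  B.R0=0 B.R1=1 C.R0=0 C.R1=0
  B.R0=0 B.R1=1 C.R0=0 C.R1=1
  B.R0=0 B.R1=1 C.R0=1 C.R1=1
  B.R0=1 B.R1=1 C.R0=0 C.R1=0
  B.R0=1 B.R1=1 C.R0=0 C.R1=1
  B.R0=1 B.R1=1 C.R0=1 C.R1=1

missing: B.R0=0 B.R1=0 C.R0=0 C.R1=1

outcome vector order: (B.R0,B.R1,C.R0,C.R1)
TSO (9): <0 0 0 0>; <0 0 0 1>; <0 0 1 1>; <0 1 0 0>; <0 1 0 1>; <0 1 1 1>; <1 1 0 0>; <1 1 0 1>; <1 1 1 1>
TSO∖claimed = {<0 0 0 1>}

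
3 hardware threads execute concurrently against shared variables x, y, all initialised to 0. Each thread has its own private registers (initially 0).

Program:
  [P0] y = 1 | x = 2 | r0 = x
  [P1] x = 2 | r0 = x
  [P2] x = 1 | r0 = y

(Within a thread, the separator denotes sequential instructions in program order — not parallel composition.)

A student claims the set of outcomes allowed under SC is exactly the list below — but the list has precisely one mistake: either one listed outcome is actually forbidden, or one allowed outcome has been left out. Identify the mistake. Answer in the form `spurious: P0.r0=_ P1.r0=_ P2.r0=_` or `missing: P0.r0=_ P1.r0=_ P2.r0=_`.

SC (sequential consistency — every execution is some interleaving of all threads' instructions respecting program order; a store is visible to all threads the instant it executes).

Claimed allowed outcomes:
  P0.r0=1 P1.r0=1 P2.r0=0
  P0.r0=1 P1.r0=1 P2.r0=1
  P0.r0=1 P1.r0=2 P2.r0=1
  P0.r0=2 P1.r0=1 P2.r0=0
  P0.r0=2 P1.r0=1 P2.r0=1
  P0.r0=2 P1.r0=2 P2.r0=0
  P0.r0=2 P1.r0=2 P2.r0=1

spurious: P0.r0=1 P1.r0=1 P2.r0=0

outcome vector order: (P0.r0,P1.r0,P2.r0)
SC: 6 outcomes — {(1,1,1), (1,2,1), (2,1,0), (2,1,1), (2,2,0), (2,2,1)}
claimed∖SC = {(1,1,0)}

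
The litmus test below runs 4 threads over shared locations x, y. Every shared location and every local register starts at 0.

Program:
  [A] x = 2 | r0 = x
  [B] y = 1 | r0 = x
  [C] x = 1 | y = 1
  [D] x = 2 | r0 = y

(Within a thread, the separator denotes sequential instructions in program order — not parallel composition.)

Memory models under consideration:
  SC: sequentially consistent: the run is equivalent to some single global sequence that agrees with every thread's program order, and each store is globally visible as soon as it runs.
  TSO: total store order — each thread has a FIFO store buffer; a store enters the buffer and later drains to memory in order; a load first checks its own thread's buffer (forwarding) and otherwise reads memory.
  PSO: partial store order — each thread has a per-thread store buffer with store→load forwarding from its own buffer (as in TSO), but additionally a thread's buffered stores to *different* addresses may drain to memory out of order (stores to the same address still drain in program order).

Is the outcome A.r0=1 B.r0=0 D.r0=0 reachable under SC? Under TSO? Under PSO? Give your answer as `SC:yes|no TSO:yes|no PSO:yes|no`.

outcome vector order: (A.r0,B.r0,D.r0)
under SC → (1,0,1), (1,1,0), (1,1,1), (1,2,0), (1,2,1), (2,0,1), (2,1,0), (2,1,1), (2,2,0), (2,2,1)
under TSO → (1,0,0), (1,0,1), (1,1,0), (1,1,1), (1,2,0), (1,2,1), (2,0,0), (2,0,1), (2,1,0), (2,1,1), (2,2,0), (2,2,1)
under PSO → (1,0,0), (1,0,1), (1,1,0), (1,1,1), (1,2,0), (1,2,1), (2,0,0), (2,0,1), (2,1,0), (2,1,1), (2,2,0), (2,2,1)
target (1,0,0) ∈ {TSO,PSO}

SC:no TSO:yes PSO:yes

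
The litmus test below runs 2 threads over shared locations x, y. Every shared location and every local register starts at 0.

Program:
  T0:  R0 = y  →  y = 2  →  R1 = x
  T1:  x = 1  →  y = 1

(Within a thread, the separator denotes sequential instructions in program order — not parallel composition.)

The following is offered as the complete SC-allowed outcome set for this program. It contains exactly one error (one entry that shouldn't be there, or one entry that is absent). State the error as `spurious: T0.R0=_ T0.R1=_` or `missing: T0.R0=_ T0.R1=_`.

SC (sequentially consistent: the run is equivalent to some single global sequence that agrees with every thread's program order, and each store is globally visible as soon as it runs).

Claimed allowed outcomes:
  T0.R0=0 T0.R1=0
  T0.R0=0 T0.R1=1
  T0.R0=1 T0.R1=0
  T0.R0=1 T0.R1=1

spurious: T0.R0=1 T0.R1=0

outcome vector order: (T0.R0,T0.R1)
SC (3): 0/0; 0/1; 1/1
claimed∖SC = {1/0}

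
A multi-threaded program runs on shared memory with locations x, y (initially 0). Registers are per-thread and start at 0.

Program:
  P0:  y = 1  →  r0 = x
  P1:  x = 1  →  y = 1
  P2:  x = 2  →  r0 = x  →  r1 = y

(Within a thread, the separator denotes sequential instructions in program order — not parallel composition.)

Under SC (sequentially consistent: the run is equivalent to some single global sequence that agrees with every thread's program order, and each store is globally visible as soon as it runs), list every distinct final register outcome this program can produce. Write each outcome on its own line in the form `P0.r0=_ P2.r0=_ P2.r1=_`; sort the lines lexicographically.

P0.r0=0 P2.r0=1 P2.r1=1
P0.r0=0 P2.r0=2 P2.r1=1
P0.r0=1 P2.r0=1 P2.r1=0
P0.r0=1 P2.r0=1 P2.r1=1
P0.r0=1 P2.r0=2 P2.r1=0
P0.r0=1 P2.r0=2 P2.r1=1
P0.r0=2 P2.r0=1 P2.r1=1
P0.r0=2 P2.r0=2 P2.r1=0
P0.r0=2 P2.r0=2 P2.r1=1

outcome vector order: (P0.r0,P2.r0,P2.r1)
|SC outcomes| = 9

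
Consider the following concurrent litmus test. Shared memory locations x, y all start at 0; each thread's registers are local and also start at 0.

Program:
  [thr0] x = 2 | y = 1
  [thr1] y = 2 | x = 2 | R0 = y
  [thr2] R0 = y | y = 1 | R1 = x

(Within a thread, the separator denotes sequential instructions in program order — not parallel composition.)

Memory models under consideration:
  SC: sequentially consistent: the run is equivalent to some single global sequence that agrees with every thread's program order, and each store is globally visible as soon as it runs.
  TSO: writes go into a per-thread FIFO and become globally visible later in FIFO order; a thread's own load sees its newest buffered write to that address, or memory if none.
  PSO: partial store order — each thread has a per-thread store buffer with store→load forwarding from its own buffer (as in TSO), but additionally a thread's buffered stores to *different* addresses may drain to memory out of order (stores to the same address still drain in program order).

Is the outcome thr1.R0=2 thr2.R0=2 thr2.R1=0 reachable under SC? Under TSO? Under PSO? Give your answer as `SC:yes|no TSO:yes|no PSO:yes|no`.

SC:no TSO:yes PSO:yes

outcome vector order: (thr1.R0,thr2.R0,thr2.R1)
SC: 9 outcomes — {(1,0,0) (1,0,2) (1,1,2) (1,2,0) (1,2,2) (2,0,0) (2,0,2) (2,1,2) (2,2,2)}
TSO: 10 outcomes — {(1,0,0) (1,0,2) (1,1,2) (1,2,0) (1,2,2) (2,0,0) (2,0,2) (2,1,2) (2,2,0) (2,2,2)}
PSO: 12 outcomes — {(1,0,0) (1,0,2) (1,1,0) (1,1,2) (1,2,0) (1,2,2) (2,0,0) (2,0,2) (2,1,0) (2,1,2) (2,2,0) (2,2,2)}
target (2,2,0) ∈ {TSO,PSO}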